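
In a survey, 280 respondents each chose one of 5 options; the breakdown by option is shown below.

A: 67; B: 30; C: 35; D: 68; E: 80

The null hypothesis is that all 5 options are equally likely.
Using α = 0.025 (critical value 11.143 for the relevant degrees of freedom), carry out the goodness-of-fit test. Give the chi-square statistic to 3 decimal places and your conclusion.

34.964; reject

Expected count for each of the 5 categories: 280/5 = 56.
A: (67 − 56)²/56 = 121/56 = 2.1607
B: (30 − 56)²/56 = 676/56 = 12.0714
C: (35 − 56)²/56 = 441/56 = 7.8750
D: (68 − 56)²/56 = 144/56 = 2.5714
E: (80 − 56)²/56 = 576/56 = 10.2857
Sum = 34.964
df = 4. Since 34.964 > 11.143, we reject H₀.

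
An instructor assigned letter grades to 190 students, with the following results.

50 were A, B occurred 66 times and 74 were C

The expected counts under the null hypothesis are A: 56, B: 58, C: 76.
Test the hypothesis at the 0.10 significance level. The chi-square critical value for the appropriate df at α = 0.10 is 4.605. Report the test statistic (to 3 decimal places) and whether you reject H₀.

1.799; do not reject

cat         O        E   (O−E)²/E
A          50       56     0.6429
B          66       58     1.1034
C          74       76     0.0526
Sum = 1.799
df = 2. Since 1.799 < 4.605, we do not reject H₀.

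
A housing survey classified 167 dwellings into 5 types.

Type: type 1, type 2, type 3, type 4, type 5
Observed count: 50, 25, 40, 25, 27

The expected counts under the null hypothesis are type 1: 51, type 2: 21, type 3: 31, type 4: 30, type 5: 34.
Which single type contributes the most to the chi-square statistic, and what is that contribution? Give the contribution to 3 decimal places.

cat         O        E   (O−E)²/E
type 1     50       51     0.0196
type 2     25       21     0.7619
type 3     40       31     2.6129
type 4     25       30     0.8333
type 5     27       34     1.4412
The largest term is for type 3: 2.613.

type 3, 2.613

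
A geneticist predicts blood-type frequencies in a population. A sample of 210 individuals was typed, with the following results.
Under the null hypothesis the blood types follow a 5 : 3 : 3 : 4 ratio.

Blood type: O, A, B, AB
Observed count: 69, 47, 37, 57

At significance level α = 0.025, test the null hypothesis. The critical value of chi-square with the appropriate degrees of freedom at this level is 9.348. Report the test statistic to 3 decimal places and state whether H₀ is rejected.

1.223; do not reject

Ratio total = 15. Expected counts: 210×5/15 = 70, 210×3/15 = 42, 210×3/15 = 42, 210×4/15 = 56.
χ² = (69−70)²/70 + (47−42)²/42 + (37−42)²/42 + (57−56)²/56
   = 0.0143 + 0.5952 + 0.5952 + 0.0179
Sum = 1.223
df = 3. Since 1.223 < 9.348, we do not reject H₀.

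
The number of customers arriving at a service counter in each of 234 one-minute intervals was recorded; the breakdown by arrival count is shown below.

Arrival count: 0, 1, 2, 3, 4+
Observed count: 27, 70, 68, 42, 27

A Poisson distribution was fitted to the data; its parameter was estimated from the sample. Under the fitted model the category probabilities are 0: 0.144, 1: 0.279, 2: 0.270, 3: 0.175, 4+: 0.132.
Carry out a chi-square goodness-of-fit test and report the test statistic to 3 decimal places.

Expected counts E_i = n·p_i: 234×0.144 = 33.696, 234×0.279 = 65.286, 234×0.270 = 63.18, 234×0.175 = 40.95, 234×0.132 = 30.888.
0: (27 − 33.696)²/33.696 = 44.836416/33.696 = 1.3306
1: (70 − 65.286)²/65.286 = 22.221796/65.286 = 0.3404
2: (68 − 63.18)²/63.18 = 23.2324/63.18 = 0.3677
3: (42 − 40.95)²/40.95 = 1.1025/40.95 = 0.0269
4+: (27 − 30.888)²/30.888 = 15.116544/30.888 = 0.4894
Sum = 2.555

2.555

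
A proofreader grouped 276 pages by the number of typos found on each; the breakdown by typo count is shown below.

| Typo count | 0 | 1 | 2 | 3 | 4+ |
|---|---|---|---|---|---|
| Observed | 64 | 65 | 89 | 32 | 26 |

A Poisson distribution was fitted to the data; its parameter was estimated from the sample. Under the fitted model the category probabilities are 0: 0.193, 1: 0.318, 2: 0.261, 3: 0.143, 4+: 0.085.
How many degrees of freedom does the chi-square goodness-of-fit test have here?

3

There are k = 5 categories and 1 parameter estimated from the data, so df = 5 − 1 − 1 = 3.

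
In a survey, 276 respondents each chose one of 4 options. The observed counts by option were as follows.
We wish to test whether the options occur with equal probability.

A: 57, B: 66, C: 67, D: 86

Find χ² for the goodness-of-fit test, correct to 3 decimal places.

6.464

Expected count for each of the 4 categories: 276/4 = 69.
cat         O        E   (O−E)²/E
A          57       69     2.0870
B          66       69     0.1304
C          67       69     0.0580
D          86       69     4.1884
Sum = 6.464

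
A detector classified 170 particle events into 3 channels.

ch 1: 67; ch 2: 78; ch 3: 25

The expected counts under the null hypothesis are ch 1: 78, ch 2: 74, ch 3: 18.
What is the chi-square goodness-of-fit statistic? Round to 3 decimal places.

χ² = (67−78)²/78 + (78−74)²/74 + (25−18)²/18
   = 1.5513 + 0.2162 + 2.7222
Sum = 4.490

4.490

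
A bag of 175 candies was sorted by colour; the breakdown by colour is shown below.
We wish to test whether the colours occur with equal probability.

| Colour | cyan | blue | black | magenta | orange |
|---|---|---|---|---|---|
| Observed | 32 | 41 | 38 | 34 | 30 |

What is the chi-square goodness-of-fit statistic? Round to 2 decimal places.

Under H₀ each category has probability 1/5, so each expected count is 175/5 = 35.
cat          O        E   (O−E)²/E
cyan        32       35      0.257
blue        41       35      1.029
black       38       35      0.257
magenta     34       35      0.029
orange      30       35      0.714
Sum = 2.29

2.29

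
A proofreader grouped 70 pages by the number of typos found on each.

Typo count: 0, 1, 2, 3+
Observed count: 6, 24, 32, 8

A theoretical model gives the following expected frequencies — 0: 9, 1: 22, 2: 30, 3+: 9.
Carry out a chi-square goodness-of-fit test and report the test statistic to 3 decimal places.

χ² = (6−9)²/9 + (24−22)²/22 + (32−30)²/30 + (8−9)²/9
   = 1.0000 + 0.1818 + 0.1333 + 0.1111
Sum = 1.426

1.426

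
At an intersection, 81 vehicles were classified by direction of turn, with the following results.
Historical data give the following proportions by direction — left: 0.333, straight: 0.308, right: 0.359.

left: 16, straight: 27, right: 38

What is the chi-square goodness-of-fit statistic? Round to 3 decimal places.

Expected counts E_i = n·p_i: 81×0.333 = 26.973, 81×0.308 = 24.948, 81×0.359 = 29.079.
cat           O        E   (O−E)²/E
left         16   26.973     4.4640
straight     27   24.948     0.1688
right        38   29.079     2.7368
Sum = 7.370

7.370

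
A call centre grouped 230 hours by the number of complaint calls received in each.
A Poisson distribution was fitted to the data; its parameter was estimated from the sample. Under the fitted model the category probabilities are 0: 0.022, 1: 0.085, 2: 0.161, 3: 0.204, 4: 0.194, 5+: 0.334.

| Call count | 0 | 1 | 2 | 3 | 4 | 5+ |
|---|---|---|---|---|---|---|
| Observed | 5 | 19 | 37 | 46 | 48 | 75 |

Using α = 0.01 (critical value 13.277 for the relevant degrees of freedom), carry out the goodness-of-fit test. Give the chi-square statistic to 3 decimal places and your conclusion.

0.333; do not reject

Expected counts E_i = n·p_i: 230×0.022 = 5.06, 230×0.085 = 19.55, 230×0.161 = 37.03, 230×0.204 = 46.92, 230×0.194 = 44.62, 230×0.334 = 76.82.
0: (5 − 5.06)²/5.06 = 0.0036/5.06 = 0.0007
1: (19 − 19.55)²/19.55 = 0.3025/19.55 = 0.0155
2: (37 − 37.03)²/37.03 = 0.0009/37.03 = 0.0000
3: (46 − 46.92)²/46.92 = 0.8464/46.92 = 0.0180
4: (48 − 44.62)²/44.62 = 11.4244/44.62 = 0.2560
5+: (75 − 76.82)²/76.82 = 3.3124/76.82 = 0.0431
Sum = 0.333
df = 4. Since 0.333 < 13.277, we do not reject H₀.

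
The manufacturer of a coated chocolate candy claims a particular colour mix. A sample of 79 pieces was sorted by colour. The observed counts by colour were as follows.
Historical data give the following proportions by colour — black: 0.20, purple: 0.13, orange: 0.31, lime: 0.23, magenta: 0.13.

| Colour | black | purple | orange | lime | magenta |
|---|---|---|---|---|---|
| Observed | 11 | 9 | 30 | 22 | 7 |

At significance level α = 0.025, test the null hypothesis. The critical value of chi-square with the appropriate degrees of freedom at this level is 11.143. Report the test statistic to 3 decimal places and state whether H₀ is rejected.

4.703; do not reject

Expected counts E_i = n·p_i: 79×0.20 = 15.8, 79×0.13 = 10.27, 79×0.31 = 24.49, 79×0.23 = 18.17, 79×0.13 = 10.27.
cat          O        E   (O−E)²/E
black       11     15.8     1.4582
purple       9    10.27     0.1570
orange      30    24.49     1.2397
lime        22    18.17     0.8073
magenta      7    10.27     1.0412
Sum = 4.703
df = 4. Since 4.703 < 11.143, we do not reject H₀.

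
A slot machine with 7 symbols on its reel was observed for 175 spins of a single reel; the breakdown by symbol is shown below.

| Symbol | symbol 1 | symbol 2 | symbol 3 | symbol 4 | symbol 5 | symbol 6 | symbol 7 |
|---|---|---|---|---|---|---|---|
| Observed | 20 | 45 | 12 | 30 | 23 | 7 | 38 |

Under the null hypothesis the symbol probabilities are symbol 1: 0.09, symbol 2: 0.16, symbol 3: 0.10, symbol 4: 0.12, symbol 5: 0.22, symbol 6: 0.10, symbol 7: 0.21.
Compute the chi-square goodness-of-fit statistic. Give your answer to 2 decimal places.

29.64

Expected counts E_i = n·p_i: 175×0.09 = 15.75, 175×0.16 = 28, 175×0.10 = 17.5, 175×0.12 = 21, 175×0.22 = 38.5, 175×0.10 = 17.5, 175×0.21 = 36.75.
χ² = (20−15.75)²/15.75 + (45−28)²/28 + (12−17.5)²/17.5 + (30−21)²/21 + (23−38.5)²/38.5 + (7−17.5)²/17.5 + (38−36.75)²/36.75
   = 1.147 + 10.321 + 1.729 + 3.857 + 6.240 + 6.300 + 0.043
Sum = 29.64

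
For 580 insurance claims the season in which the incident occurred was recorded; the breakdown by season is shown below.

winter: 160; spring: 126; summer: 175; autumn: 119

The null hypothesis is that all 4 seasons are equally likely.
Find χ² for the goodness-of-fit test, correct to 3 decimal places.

Expected count for each of the 4 categories: 580/4 = 145.
χ² = (160−145)²/145 + (126−145)²/145 + (175−145)²/145 + (119−145)²/145
   = 1.5517 + 2.4897 + 6.2069 + 4.6621
Sum = 14.910

14.910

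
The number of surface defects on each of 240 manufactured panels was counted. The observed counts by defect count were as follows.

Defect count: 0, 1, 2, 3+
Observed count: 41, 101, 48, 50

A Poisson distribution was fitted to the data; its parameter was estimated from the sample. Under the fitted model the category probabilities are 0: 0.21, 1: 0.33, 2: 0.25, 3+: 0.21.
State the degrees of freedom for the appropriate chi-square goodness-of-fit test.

2

There are k = 4 categories and 1 parameter estimated from the data, so df = 4 − 1 − 1 = 2.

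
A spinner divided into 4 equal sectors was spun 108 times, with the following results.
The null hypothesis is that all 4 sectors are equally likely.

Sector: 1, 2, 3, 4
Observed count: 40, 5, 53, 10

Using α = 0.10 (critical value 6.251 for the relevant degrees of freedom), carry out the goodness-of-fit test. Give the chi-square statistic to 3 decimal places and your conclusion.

Under H₀ each category has probability 1/4, so each expected count is 108/4 = 27.
cat         O        E   (O−E)²/E
1          40       27     6.2593
2           5       27    17.9259
3          53       27    25.0370
4          10       27    10.7037
Sum = 59.926
df = 3. Since 59.926 > 6.251, we reject H₀.

59.926; reject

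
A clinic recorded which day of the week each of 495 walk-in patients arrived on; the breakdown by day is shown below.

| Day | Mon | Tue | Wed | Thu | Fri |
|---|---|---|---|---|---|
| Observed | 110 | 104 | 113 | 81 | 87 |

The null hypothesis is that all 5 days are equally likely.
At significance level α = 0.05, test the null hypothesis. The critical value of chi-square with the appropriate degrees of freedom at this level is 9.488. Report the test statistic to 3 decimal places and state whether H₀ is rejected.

8.182; do not reject

Expected count for each of the 5 categories: 495/5 = 99.
cat         O        E   (O−E)²/E
Mon       110       99     1.2222
Tue       104       99     0.2525
Wed       113       99     1.9798
Thu        81       99     3.2727
Fri        87       99     1.4545
Sum = 8.182
df = 4. Since 8.182 < 9.488, we do not reject H₀.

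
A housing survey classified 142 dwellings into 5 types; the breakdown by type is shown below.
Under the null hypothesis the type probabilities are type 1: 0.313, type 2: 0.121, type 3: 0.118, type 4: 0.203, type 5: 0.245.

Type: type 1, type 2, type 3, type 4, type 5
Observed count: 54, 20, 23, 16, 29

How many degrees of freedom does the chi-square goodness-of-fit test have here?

There are k = 5 categories and no parameters were estimated from the data, so df = 5 − 1 = 4.

4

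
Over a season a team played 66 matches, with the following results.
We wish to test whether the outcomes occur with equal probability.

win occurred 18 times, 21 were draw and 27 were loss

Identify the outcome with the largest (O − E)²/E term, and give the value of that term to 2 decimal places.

loss, 1.14

Under H₀ each category has probability 1/3, so each expected count is 66/3 = 22.
cat         O        E   (O−E)²/E
win        18       22      0.727
draw       21       22      0.045
loss       27       22      1.136
The largest term is for loss: 1.14.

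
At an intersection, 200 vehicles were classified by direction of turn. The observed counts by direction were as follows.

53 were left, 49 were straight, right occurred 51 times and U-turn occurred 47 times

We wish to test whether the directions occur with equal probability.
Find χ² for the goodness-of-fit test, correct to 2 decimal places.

0.40

Expected count for each of the 4 categories: 200/4 = 50.
cat           O        E   (O−E)²/E
left         53       50      0.180
straight     49       50      0.020
right        51       50      0.020
U-turn       47       50      0.180
Sum = 0.40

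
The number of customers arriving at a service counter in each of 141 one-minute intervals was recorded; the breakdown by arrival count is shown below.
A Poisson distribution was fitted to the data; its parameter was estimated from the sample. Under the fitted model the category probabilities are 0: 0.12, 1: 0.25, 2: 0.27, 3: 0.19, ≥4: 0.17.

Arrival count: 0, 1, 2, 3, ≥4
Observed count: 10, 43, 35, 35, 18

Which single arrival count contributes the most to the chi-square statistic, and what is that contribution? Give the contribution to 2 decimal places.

Expected counts E_i = n·p_i: 141×0.12 = 16.92, 141×0.25 = 35.25, 141×0.27 = 38.07, 141×0.19 = 26.79, 141×0.17 = 23.97.
0: (10 − 16.92)²/16.92 = 47.8864/16.92 = 2.830
1: (43 − 35.25)²/35.25 = 60.0625/35.25 = 1.704
2: (35 − 38.07)²/38.07 = 9.4249/38.07 = 0.248
3: (35 − 26.79)²/26.79 = 67.4041/26.79 = 2.516
≥4: (18 − 23.97)²/23.97 = 35.6409/23.97 = 1.487
The largest term is for 0: 2.83.

0, 2.83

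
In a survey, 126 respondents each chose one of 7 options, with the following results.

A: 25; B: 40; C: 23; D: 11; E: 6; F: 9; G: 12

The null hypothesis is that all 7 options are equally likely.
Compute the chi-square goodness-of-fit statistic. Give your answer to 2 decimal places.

48.22

Under H₀ each category has probability 1/7, so each expected count is 126/7 = 18.
cat         O        E   (O−E)²/E
A          25       18      2.722
B          40       18     26.889
C          23       18      1.389
D          11       18      2.722
E           6       18      8.000
F           9       18      4.500
G          12       18      2.000
Sum = 48.22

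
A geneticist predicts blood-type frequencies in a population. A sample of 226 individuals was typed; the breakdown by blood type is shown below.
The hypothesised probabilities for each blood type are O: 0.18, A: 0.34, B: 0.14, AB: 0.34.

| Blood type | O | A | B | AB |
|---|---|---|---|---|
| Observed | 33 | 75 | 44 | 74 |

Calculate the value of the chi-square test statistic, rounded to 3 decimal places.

Expected counts E_i = n·p_i: 226×0.18 = 40.68, 226×0.34 = 76.84, 226×0.14 = 31.64, 226×0.34 = 76.84.
χ² = (33−40.68)²/40.68 + (75−76.84)²/76.84 + (44−31.64)²/31.64 + (74−76.84)²/76.84
   = 1.4499 + 0.0441 + 4.8284 + 0.1050
Sum = 6.427

6.427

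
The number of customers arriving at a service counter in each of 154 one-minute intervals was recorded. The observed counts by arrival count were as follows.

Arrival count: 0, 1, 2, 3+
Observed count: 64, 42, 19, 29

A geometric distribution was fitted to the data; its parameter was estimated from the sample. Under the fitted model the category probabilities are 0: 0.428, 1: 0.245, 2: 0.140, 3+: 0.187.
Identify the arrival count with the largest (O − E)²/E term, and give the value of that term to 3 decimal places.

Expected counts E_i = n·p_i: 154×0.428 = 65.912, 154×0.245 = 37.73, 154×0.140 = 21.56, 154×0.187 = 28.798.
0: (64 − 65.912)²/65.912 = 3.655744/65.912 = 0.0555
1: (42 − 37.73)²/37.73 = 18.2329/37.73 = 0.4832
2: (19 − 21.56)²/21.56 = 6.5536/21.56 = 0.3040
3+: (29 − 28.798)²/28.798 = 0.040804/28.798 = 0.0014
The largest term is for 1: 0.483.

1, 0.483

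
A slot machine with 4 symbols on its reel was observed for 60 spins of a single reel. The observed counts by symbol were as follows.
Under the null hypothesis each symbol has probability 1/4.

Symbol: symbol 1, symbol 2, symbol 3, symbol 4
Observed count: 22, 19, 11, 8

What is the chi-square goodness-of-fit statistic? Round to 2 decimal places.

8.67

Under H₀ each category has probability 1/4, so each expected count is 60/4 = 15.
χ² = (22−15)²/15 + (19−15)²/15 + (11−15)²/15 + (8−15)²/15
   = 3.267 + 1.067 + 1.067 + 3.267
Sum = 8.67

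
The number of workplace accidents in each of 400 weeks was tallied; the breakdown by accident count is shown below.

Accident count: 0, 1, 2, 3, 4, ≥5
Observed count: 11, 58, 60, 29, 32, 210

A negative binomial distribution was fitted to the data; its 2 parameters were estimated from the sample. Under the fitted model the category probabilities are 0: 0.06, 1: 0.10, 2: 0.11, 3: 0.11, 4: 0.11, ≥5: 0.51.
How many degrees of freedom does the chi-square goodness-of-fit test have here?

3

There are k = 6 categories and 2 parameters estimated from the data, so df = 6 − 1 − 2 = 3.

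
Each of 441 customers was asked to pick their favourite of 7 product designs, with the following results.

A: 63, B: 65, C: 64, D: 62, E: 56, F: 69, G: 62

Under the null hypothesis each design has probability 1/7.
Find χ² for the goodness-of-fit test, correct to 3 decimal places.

Expected count for each of the 7 categories: 441/7 = 63.
cat         O        E   (O−E)²/E
A          63       63     0.0000
B          65       63     0.0635
C          64       63     0.0159
D          62       63     0.0159
E          56       63     0.7778
F          69       63     0.5714
G          62       63     0.0159
Sum = 1.460

1.460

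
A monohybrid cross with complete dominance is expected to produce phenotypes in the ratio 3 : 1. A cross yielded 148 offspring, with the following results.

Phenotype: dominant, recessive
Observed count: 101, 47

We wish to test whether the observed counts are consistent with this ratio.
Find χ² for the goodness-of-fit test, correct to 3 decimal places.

3.604

Ratio total = 4. Expected counts: 148×3/4 = 111, 148×1/4 = 37.
dominant: (101 − 111)²/111 = 100/111 = 0.9009
recessive: (47 − 37)²/37 = 100/37 = 2.7027
Sum = 3.604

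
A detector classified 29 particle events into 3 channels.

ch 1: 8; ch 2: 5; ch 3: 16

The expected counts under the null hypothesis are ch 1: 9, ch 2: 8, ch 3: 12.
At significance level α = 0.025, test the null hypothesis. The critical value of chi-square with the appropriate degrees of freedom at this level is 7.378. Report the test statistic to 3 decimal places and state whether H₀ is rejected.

2.569; do not reject

χ² = (8−9)²/9 + (5−8)²/8 + (16−12)²/12
   = 0.1111 + 1.1250 + 1.3333
Sum = 2.569
df = 2. Since 2.569 < 7.378, we do not reject H₀.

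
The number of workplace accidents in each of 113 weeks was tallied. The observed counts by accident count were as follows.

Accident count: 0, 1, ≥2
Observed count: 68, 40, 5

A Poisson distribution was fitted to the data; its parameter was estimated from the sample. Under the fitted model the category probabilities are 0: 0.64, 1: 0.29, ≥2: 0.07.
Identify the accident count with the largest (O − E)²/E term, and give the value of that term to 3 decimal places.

1, 1.595

Expected counts E_i = n·p_i: 113×0.64 = 72.32, 113×0.29 = 32.77, 113×0.07 = 7.91.
χ² = (68−72.32)²/72.32 + (40−32.77)²/32.77 + (5−7.91)²/7.91
   = 0.2581 + 1.5951 + 1.0706
The largest term is for 1: 1.595.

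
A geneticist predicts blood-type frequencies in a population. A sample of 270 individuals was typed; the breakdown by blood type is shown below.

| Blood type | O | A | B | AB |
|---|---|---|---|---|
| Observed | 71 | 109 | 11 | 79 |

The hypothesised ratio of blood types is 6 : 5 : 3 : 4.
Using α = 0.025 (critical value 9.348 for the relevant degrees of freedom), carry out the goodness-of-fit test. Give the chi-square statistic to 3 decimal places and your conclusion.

51.130; reject

Ratio total = 18. Expected counts: 270×6/18 = 90, 270×5/18 = 75, 270×3/18 = 45, 270×4/18 = 60.
χ² = (71−90)²/90 + (109−75)²/75 + (11−45)²/45 + (79−60)²/60
   = 4.0111 + 15.4133 + 25.6889 + 6.0167
Sum = 51.130
df = 3. Since 51.130 > 9.348, we reject H₀.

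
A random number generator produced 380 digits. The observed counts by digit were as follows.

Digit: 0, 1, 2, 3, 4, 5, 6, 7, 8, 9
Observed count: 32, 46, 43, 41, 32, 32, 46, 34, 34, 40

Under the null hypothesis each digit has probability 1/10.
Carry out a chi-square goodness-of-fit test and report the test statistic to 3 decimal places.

8.053

Under H₀ each category has probability 1/10, so each expected count is 380/10 = 38.
0: (32 − 38)²/38 = 36/38 = 0.9474
1: (46 − 38)²/38 = 64/38 = 1.6842
2: (43 − 38)²/38 = 25/38 = 0.6579
3: (41 − 38)²/38 = 9/38 = 0.2368
4: (32 − 38)²/38 = 36/38 = 0.9474
5: (32 − 38)²/38 = 36/38 = 0.9474
6: (46 − 38)²/38 = 64/38 = 1.6842
7: (34 − 38)²/38 = 16/38 = 0.4211
8: (34 − 38)²/38 = 16/38 = 0.4211
9: (40 − 38)²/38 = 4/38 = 0.1053
Sum = 8.053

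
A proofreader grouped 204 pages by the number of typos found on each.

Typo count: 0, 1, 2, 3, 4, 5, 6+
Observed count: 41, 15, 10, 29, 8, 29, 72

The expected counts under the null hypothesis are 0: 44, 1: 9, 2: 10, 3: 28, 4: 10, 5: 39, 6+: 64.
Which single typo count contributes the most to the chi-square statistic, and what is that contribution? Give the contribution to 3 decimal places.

1, 4.000

χ² = (41−44)²/44 + (15−9)²/9 + (10−10)²/10 + (29−28)²/28 + (8−10)²/10 + (29−39)²/39 + (72−64)²/64
   = 0.2045 + 4.0000 + 0.0000 + 0.0357 + 0.4000 + 2.5641 + 1.0000
The largest term is for 1: 4.000.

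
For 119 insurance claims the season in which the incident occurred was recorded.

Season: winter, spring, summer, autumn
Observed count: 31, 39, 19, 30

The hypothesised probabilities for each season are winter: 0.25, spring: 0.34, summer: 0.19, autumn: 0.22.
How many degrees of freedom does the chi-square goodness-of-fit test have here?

There are k = 4 categories and no parameters were estimated from the data, so df = 4 − 1 = 3.

3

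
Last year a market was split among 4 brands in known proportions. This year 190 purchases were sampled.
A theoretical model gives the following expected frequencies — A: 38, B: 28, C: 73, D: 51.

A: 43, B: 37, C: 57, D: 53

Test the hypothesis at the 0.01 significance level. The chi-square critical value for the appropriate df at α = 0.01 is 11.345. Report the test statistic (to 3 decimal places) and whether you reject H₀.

7.136; do not reject

A: (43 − 38)²/38 = 25/38 = 0.6579
B: (37 − 28)²/28 = 81/28 = 2.8929
C: (57 − 73)²/73 = 256/73 = 3.5068
D: (53 − 51)²/51 = 4/51 = 0.0784
Sum = 7.136
df = 3. Since 7.136 < 11.345, we do not reject H₀.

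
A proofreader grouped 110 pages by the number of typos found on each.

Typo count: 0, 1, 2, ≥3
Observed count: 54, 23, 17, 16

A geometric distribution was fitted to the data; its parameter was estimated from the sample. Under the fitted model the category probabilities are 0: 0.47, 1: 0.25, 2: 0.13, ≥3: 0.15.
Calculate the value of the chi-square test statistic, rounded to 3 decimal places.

Expected counts E_i = n·p_i: 110×0.47 = 51.7, 110×0.25 = 27.5, 110×0.13 = 14.3, 110×0.15 = 16.5.
χ² = (54−51.7)²/51.7 + (23−27.5)²/27.5 + (17−14.3)²/14.3 + (16−16.5)²/16.5
   = 0.1023 + 0.7364 + 0.5098 + 0.0152
Sum = 1.364

1.364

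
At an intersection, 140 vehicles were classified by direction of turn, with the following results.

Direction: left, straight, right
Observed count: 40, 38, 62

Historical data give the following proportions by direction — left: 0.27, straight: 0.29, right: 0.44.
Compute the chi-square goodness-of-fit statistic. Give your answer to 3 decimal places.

Expected counts E_i = n·p_i: 140×0.27 = 37.8, 140×0.29 = 40.6, 140×0.44 = 61.6.
χ² = (40−37.8)²/37.8 + (38−40.6)²/40.6 + (62−61.6)²/61.6
   = 0.1280 + 0.1665 + 0.0026
Sum = 0.297

0.297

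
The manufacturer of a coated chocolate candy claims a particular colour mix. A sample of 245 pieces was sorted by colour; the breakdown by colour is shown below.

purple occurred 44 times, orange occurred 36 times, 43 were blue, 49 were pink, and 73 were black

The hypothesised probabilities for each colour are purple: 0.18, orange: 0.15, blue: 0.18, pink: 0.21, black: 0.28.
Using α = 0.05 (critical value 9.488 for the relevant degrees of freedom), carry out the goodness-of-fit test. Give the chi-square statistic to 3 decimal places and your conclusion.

Expected counts E_i = n·p_i: 245×0.18 = 44.1, 245×0.15 = 36.75, 245×0.18 = 44.1, 245×0.21 = 51.45, 245×0.28 = 68.6.
purple: (44 − 44.1)²/44.1 = 0.01/44.1 = 0.0002
orange: (36 − 36.75)²/36.75 = 0.5625/36.75 = 0.0153
blue: (43 − 44.1)²/44.1 = 1.21/44.1 = 0.0274
pink: (49 − 51.45)²/51.45 = 6.0025/51.45 = 0.1167
black: (73 − 68.6)²/68.6 = 19.36/68.6 = 0.2822
Sum = 0.442
df = 4. Since 0.442 < 9.488, we do not reject H₀.

0.442; do not reject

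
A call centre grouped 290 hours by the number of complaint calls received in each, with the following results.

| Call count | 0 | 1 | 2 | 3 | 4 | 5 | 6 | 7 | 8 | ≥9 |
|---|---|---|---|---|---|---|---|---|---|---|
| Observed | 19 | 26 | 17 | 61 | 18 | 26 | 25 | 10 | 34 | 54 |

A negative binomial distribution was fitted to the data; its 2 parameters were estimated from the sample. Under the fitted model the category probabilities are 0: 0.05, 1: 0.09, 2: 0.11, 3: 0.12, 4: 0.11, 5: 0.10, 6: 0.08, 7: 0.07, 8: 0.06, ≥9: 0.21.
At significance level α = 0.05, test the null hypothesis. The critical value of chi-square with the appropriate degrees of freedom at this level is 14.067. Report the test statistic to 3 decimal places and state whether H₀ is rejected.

Expected counts E_i = n·p_i: 290×0.05 = 14.5, 290×0.09 = 26.1, 290×0.11 = 31.9, 290×0.12 = 34.8, 290×0.11 = 31.9, 290×0.10 = 29, 290×0.08 = 23.2, 290×0.07 = 20.3, 290×0.06 = 17.4, 290×0.21 = 60.9.
0: (19 − 14.5)²/14.5 = 20.25/14.5 = 1.3966
1: (26 − 26.1)²/26.1 = 0.01/26.1 = 0.0004
2: (17 − 31.9)²/31.9 = 222.01/31.9 = 6.9596
3: (61 − 34.8)²/34.8 = 686.44/34.8 = 19.7253
4: (18 − 31.9)²/31.9 = 193.21/31.9 = 6.0567
5: (26 − 29)²/29 = 9/29 = 0.3103
6: (25 − 23.2)²/23.2 = 3.24/23.2 = 0.1397
7: (10 − 20.3)²/20.3 = 106.09/20.3 = 5.2261
8: (34 − 17.4)²/17.4 = 275.56/17.4 = 15.8368
≥9: (54 − 60.9)²/60.9 = 47.61/60.9 = 0.7818
Sum = 56.433
df = 7. Since 56.433 > 14.067, we reject H₀.

56.433; reject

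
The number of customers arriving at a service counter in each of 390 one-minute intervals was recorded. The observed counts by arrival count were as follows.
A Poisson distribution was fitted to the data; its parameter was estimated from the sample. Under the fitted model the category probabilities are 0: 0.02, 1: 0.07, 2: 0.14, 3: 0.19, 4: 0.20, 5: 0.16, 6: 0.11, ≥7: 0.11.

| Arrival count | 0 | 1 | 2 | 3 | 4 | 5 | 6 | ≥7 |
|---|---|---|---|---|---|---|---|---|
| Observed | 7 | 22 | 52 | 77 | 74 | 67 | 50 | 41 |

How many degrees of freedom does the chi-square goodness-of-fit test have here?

There are k = 8 categories and 1 parameter estimated from the data, so df = 8 − 1 − 1 = 6.

6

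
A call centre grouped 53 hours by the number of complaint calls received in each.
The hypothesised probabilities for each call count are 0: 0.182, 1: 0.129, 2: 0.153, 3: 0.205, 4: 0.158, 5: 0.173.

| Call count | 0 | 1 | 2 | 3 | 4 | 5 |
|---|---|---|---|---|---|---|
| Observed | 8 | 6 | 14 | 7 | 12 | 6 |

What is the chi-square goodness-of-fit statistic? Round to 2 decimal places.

Expected counts E_i = n·p_i: 53×0.182 = 9.646, 53×0.129 = 6.837, 53×0.153 = 8.109, 53×0.205 = 10.865, 53×0.158 = 8.374, 53×0.173 = 9.169.
χ² = (8−9.646)²/9.646 + (6−6.837)²/6.837 + (14−8.109)²/8.109 + (7−10.865)²/10.865 + (12−8.374)²/8.374 + (6−9.169)²/9.169
   = 0.281 + 0.102 + 4.280 + 1.375 + 1.570 + 1.095
Sum = 8.70

8.70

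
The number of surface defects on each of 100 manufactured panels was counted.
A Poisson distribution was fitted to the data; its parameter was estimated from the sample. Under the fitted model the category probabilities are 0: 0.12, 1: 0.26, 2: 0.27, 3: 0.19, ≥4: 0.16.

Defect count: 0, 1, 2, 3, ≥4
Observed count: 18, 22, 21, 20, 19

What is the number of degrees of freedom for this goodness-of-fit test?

There are k = 5 categories and 1 parameter estimated from the data, so df = 5 − 1 − 1 = 3.

3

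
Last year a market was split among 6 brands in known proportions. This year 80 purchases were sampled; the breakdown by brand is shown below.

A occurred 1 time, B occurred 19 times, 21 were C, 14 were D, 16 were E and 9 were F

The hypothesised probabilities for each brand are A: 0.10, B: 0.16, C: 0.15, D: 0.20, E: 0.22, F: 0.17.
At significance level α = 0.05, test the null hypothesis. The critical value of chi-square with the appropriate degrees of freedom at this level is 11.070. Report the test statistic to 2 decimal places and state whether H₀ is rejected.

Expected counts E_i = n·p_i: 80×0.10 = 8, 80×0.16 = 12.8, 80×0.15 = 12, 80×0.20 = 16, 80×0.22 = 17.6, 80×0.17 = 13.6.
A: (1 − 8)²/8 = 49/8 = 6.125
B: (19 − 12.8)²/12.8 = 38.44/12.8 = 3.003
C: (21 − 12)²/12 = 81/12 = 6.750
D: (14 − 16)²/16 = 4/16 = 0.250
E: (16 − 17.6)²/17.6 = 2.56/17.6 = 0.145
F: (9 − 13.6)²/13.6 = 21.16/13.6 = 1.556
Sum = 17.83
df = 5. Since 17.83 > 11.070, we reject H₀.

17.83; reject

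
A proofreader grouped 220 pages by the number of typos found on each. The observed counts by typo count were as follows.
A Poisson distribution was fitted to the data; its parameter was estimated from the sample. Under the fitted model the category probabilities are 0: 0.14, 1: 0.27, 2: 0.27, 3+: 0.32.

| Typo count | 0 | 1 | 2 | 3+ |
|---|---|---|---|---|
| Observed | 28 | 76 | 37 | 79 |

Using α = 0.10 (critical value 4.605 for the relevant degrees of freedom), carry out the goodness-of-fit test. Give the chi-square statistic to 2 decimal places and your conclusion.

Expected counts E_i = n·p_i: 220×0.14 = 30.8, 220×0.27 = 59.4, 220×0.27 = 59.4, 220×0.32 = 70.4.
cat         O        E   (O−E)²/E
0          28     30.8      0.255
1          76     59.4      4.639
2          37     59.4      8.447
3+         79     70.4      1.051
Sum = 14.39
df = 2. Since 14.39 > 4.605, we reject H₀.

14.39; reject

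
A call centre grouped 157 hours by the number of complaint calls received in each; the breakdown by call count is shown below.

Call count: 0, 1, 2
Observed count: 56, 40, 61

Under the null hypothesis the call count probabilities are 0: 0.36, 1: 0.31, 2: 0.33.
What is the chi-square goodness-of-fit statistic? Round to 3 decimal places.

3.179

Expected counts E_i = n·p_i: 157×0.36 = 56.52, 157×0.31 = 48.67, 157×0.33 = 51.81.
0: (56 − 56.52)²/56.52 = 0.2704/56.52 = 0.0048
1: (40 − 48.67)²/48.67 = 75.1689/48.67 = 1.5445
2: (61 − 51.81)²/51.81 = 84.4561/51.81 = 1.6301
Sum = 3.179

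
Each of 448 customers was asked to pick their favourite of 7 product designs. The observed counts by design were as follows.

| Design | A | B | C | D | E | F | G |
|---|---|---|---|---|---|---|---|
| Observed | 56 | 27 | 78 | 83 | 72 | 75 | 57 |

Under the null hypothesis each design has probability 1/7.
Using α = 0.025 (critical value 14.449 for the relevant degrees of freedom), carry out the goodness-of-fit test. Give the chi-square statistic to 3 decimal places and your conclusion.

34.750; reject

Expected count for each of the 7 categories: 448/7 = 64.
χ² = (56−64)²/64 + (27−64)²/64 + (78−64)²/64 + (83−64)²/64 + (72−64)²/64 + (75−64)²/64 + (57−64)²/64
   = 1.0000 + 21.3906 + 3.0625 + 5.6406 + 1.0000 + 1.8906 + 0.7656
Sum = 34.750
df = 6. Since 34.750 > 14.449, we reject H₀.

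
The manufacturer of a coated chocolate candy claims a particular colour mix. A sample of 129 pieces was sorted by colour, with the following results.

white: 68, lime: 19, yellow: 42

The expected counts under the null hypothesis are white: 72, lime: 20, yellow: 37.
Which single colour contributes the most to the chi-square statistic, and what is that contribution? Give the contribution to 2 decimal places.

yellow, 0.68

χ² = (68−72)²/72 + (19−20)²/20 + (42−37)²/37
   = 0.222 + 0.050 + 0.676
The largest term is for yellow: 0.68.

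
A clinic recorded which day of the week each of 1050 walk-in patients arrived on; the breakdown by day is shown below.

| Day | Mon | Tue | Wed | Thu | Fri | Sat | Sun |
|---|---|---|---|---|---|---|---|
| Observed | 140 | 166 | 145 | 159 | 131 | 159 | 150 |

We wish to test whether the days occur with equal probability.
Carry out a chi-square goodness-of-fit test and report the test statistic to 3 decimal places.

Expected count for each of the 7 categories: 1050/7 = 150.
Mon: (140 − 150)²/150 = 100/150 = 0.6667
Tue: (166 − 150)²/150 = 256/150 = 1.7067
Wed: (145 − 150)²/150 = 25/150 = 0.1667
Thu: (159 − 150)²/150 = 81/150 = 0.5400
Fri: (131 − 150)²/150 = 361/150 = 2.4067
Sat: (159 − 150)²/150 = 81/150 = 0.5400
Sun: (150 − 150)²/150 = 0/150 = 0.0000
Sum = 6.027

6.027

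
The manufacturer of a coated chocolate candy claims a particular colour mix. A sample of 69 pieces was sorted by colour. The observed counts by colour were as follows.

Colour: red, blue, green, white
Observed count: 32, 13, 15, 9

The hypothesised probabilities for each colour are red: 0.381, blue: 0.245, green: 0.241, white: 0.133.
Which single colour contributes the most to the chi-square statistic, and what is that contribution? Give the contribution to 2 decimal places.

Expected counts E_i = n·p_i: 69×0.381 = 26.289, 69×0.245 = 16.905, 69×0.241 = 16.629, 69×0.133 = 9.177.
red: (32 − 26.289)²/26.289 = 32.615521/26.289 = 1.241
blue: (13 − 16.905)²/16.905 = 15.249025/16.905 = 0.902
green: (15 − 16.629)²/16.629 = 2.653641/16.629 = 0.160
white: (9 − 9.177)²/9.177 = 0.031329/9.177 = 0.003
The largest term is for red: 1.24.

red, 1.24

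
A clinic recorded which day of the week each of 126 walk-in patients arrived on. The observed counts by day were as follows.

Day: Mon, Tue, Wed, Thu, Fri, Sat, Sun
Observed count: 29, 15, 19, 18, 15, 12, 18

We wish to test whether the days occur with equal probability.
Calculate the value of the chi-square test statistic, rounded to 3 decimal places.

9.778

Under H₀ each category has probability 1/7, so each expected count is 126/7 = 18.
cat         O        E   (O−E)²/E
Mon        29       18     6.7222
Tue        15       18     0.5000
Wed        19       18     0.0556
Thu        18       18     0.0000
Fri        15       18     0.5000
Sat        12       18     2.0000
Sun        18       18     0.0000
Sum = 9.778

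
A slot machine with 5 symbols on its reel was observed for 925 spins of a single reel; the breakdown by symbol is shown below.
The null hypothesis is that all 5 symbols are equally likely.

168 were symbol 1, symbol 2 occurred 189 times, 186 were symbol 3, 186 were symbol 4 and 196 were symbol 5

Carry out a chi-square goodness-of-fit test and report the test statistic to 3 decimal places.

Expected count for each of the 5 categories: 925/5 = 185.
cat           O        E   (O−E)²/E
symbol 1    168      185     1.5622
symbol 2    189      185     0.0865
symbol 3    186      185     0.0054
symbol 4    186      185     0.0054
symbol 5    196      185     0.6541
Sum = 2.314

2.314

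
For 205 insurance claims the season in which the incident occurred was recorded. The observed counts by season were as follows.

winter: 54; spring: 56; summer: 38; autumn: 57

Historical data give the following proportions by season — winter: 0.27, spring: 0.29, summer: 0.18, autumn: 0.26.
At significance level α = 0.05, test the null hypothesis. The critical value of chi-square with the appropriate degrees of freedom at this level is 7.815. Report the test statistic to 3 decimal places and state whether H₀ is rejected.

0.523; do not reject

Expected counts E_i = n·p_i: 205×0.27 = 55.35, 205×0.29 = 59.45, 205×0.18 = 36.9, 205×0.26 = 53.3.
χ² = (54−55.35)²/55.35 + (56−59.45)²/59.45 + (38−36.9)²/36.9 + (57−53.3)²/53.3
   = 0.0329 + 0.2002 + 0.0328 + 0.2568
Sum = 0.523
df = 3. Since 0.523 < 7.815, we do not reject H₀.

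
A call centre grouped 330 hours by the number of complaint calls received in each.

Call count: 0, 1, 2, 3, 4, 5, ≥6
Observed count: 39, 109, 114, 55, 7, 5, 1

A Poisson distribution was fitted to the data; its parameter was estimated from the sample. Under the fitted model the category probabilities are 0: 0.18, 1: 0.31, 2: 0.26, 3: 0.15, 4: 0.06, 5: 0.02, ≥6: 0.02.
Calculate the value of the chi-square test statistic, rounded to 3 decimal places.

Expected counts E_i = n·p_i: 330×0.18 = 59.4, 330×0.31 = 102.3, 330×0.26 = 85.8, 330×0.15 = 49.5, 330×0.06 = 19.8, 330×0.02 = 6.6, 330×0.02 = 6.6.
0: (39 − 59.4)²/59.4 = 416.16/59.4 = 7.0061
1: (109 − 102.3)²/102.3 = 44.89/102.3 = 0.4388
2: (114 − 85.8)²/85.8 = 795.24/85.8 = 9.2685
3: (55 − 49.5)²/49.5 = 30.25/49.5 = 0.6111
4: (7 − 19.8)²/19.8 = 163.84/19.8 = 8.2747
5: (5 − 6.6)²/6.6 = 2.56/6.6 = 0.3879
≥6: (1 − 6.6)²/6.6 = 31.36/6.6 = 4.7515
Sum = 30.739

30.739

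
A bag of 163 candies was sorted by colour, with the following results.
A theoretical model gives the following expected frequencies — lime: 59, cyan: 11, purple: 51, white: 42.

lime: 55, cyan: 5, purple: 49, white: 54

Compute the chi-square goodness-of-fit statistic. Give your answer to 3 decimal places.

7.051

lime: (55 − 59)²/59 = 16/59 = 0.2712
cyan: (5 − 11)²/11 = 36/11 = 3.2727
purple: (49 − 51)²/51 = 4/51 = 0.0784
white: (54 − 42)²/42 = 144/42 = 3.4286
Sum = 7.051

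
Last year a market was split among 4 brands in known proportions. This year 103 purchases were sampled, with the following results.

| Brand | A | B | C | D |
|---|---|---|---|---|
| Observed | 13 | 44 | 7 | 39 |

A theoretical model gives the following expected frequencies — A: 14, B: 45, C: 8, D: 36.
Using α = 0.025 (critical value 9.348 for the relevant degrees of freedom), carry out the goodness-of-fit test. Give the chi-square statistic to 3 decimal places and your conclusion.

cat         O        E   (O−E)²/E
A          13       14     0.0714
B          44       45     0.0222
C           7        8     0.1250
D          39       36     0.2500
Sum = 0.469
df = 3. Since 0.469 < 9.348, we do not reject H₀.

0.469; do not reject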